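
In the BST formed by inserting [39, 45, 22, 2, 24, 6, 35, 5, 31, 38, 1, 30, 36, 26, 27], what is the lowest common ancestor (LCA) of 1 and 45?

Tree insertion order: [39, 45, 22, 2, 24, 6, 35, 5, 31, 38, 1, 30, 36, 26, 27]
Tree (level-order array): [39, 22, 45, 2, 24, None, None, 1, 6, None, 35, None, None, 5, None, 31, 38, None, None, 30, None, 36, None, 26, None, None, None, None, 27]
In a BST, the LCA of p=1, q=45 is the first node v on the
root-to-leaf path with p <= v <= q (go left if both < v, right if both > v).
Walk from root:
  at 39: 1 <= 39 <= 45, this is the LCA
LCA = 39


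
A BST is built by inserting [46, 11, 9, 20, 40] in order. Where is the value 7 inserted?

Starting tree (level order): [46, 11, None, 9, 20, None, None, None, 40]
Insertion path: 46 -> 11 -> 9
Result: insert 7 as left child of 9
Final tree (level order): [46, 11, None, 9, 20, 7, None, None, 40]


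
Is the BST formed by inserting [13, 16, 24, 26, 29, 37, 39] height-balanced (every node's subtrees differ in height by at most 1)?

Tree (level-order array): [13, None, 16, None, 24, None, 26, None, 29, None, 37, None, 39]
Definition: a tree is height-balanced if, at every node, |h(left) - h(right)| <= 1 (empty subtree has height -1).
Bottom-up per-node check:
  node 39: h_left=-1, h_right=-1, diff=0 [OK], height=0
  node 37: h_left=-1, h_right=0, diff=1 [OK], height=1
  node 29: h_left=-1, h_right=1, diff=2 [FAIL (|-1-1|=2 > 1)], height=2
  node 26: h_left=-1, h_right=2, diff=3 [FAIL (|-1-2|=3 > 1)], height=3
  node 24: h_left=-1, h_right=3, diff=4 [FAIL (|-1-3|=4 > 1)], height=4
  node 16: h_left=-1, h_right=4, diff=5 [FAIL (|-1-4|=5 > 1)], height=5
  node 13: h_left=-1, h_right=5, diff=6 [FAIL (|-1-5|=6 > 1)], height=6
Node 29 violates the condition: |-1 - 1| = 2 > 1.
Result: Not balanced


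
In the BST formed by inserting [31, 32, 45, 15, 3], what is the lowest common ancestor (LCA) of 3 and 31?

Tree insertion order: [31, 32, 45, 15, 3]
Tree (level-order array): [31, 15, 32, 3, None, None, 45]
In a BST, the LCA of p=3, q=31 is the first node v on the
root-to-leaf path with p <= v <= q (go left if both < v, right if both > v).
Walk from root:
  at 31: 3 <= 31 <= 31, this is the LCA
LCA = 31


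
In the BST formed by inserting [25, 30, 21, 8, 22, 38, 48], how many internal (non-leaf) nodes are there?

Tree built from: [25, 30, 21, 8, 22, 38, 48]
Tree (level-order array): [25, 21, 30, 8, 22, None, 38, None, None, None, None, None, 48]
Rule: An internal node has at least one child.
Per-node child counts:
  node 25: 2 child(ren)
  node 21: 2 child(ren)
  node 8: 0 child(ren)
  node 22: 0 child(ren)
  node 30: 1 child(ren)
  node 38: 1 child(ren)
  node 48: 0 child(ren)
Matching nodes: [25, 21, 30, 38]
Count of internal (non-leaf) nodes: 4


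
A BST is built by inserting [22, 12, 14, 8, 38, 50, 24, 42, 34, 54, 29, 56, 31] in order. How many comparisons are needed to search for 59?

Search path for 59: 22 -> 38 -> 50 -> 54 -> 56
Found: False
Comparisons: 5


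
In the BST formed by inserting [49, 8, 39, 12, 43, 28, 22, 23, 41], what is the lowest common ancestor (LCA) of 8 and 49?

Tree insertion order: [49, 8, 39, 12, 43, 28, 22, 23, 41]
Tree (level-order array): [49, 8, None, None, 39, 12, 43, None, 28, 41, None, 22, None, None, None, None, 23]
In a BST, the LCA of p=8, q=49 is the first node v on the
root-to-leaf path with p <= v <= q (go left if both < v, right if both > v).
Walk from root:
  at 49: 8 <= 49 <= 49, this is the LCA
LCA = 49


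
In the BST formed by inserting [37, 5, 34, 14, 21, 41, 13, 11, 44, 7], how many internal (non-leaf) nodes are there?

Tree built from: [37, 5, 34, 14, 21, 41, 13, 11, 44, 7]
Tree (level-order array): [37, 5, 41, None, 34, None, 44, 14, None, None, None, 13, 21, 11, None, None, None, 7]
Rule: An internal node has at least one child.
Per-node child counts:
  node 37: 2 child(ren)
  node 5: 1 child(ren)
  node 34: 1 child(ren)
  node 14: 2 child(ren)
  node 13: 1 child(ren)
  node 11: 1 child(ren)
  node 7: 0 child(ren)
  node 21: 0 child(ren)
  node 41: 1 child(ren)
  node 44: 0 child(ren)
Matching nodes: [37, 5, 34, 14, 13, 11, 41]
Count of internal (non-leaf) nodes: 7


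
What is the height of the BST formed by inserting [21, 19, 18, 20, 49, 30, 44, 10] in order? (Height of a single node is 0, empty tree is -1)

Insertion order: [21, 19, 18, 20, 49, 30, 44, 10]
Tree (level-order array): [21, 19, 49, 18, 20, 30, None, 10, None, None, None, None, 44]
Compute height bottom-up (empty subtree = -1):
  height(10) = 1 + max(-1, -1) = 0
  height(18) = 1 + max(0, -1) = 1
  height(20) = 1 + max(-1, -1) = 0
  height(19) = 1 + max(1, 0) = 2
  height(44) = 1 + max(-1, -1) = 0
  height(30) = 1 + max(-1, 0) = 1
  height(49) = 1 + max(1, -1) = 2
  height(21) = 1 + max(2, 2) = 3
Height = 3


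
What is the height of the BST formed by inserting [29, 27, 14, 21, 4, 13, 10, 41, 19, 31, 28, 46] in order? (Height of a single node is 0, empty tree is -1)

Insertion order: [29, 27, 14, 21, 4, 13, 10, 41, 19, 31, 28, 46]
Tree (level-order array): [29, 27, 41, 14, 28, 31, 46, 4, 21, None, None, None, None, None, None, None, 13, 19, None, 10]
Compute height bottom-up (empty subtree = -1):
  height(10) = 1 + max(-1, -1) = 0
  height(13) = 1 + max(0, -1) = 1
  height(4) = 1 + max(-1, 1) = 2
  height(19) = 1 + max(-1, -1) = 0
  height(21) = 1 + max(0, -1) = 1
  height(14) = 1 + max(2, 1) = 3
  height(28) = 1 + max(-1, -1) = 0
  height(27) = 1 + max(3, 0) = 4
  height(31) = 1 + max(-1, -1) = 0
  height(46) = 1 + max(-1, -1) = 0
  height(41) = 1 + max(0, 0) = 1
  height(29) = 1 + max(4, 1) = 5
Height = 5


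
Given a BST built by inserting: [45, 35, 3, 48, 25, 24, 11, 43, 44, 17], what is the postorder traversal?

Tree insertion order: [45, 35, 3, 48, 25, 24, 11, 43, 44, 17]
Tree (level-order array): [45, 35, 48, 3, 43, None, None, None, 25, None, 44, 24, None, None, None, 11, None, None, 17]
Postorder traversal: [17, 11, 24, 25, 3, 44, 43, 35, 48, 45]


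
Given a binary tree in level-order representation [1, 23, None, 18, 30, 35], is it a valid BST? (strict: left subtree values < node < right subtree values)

Level-order array: [1, 23, None, 18, 30, 35]
Validate using subtree bounds (lo, hi): at each node, require lo < value < hi,
then recurse left with hi=value and right with lo=value.
Preorder trace (stopping at first violation):
  at node 1 with bounds (-inf, +inf): OK
  at node 23 with bounds (-inf, 1): VIOLATION
Node 23 violates its bound: not (-inf < 23 < 1).
Result: Not a valid BST


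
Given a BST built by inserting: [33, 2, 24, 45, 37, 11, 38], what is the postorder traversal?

Tree insertion order: [33, 2, 24, 45, 37, 11, 38]
Tree (level-order array): [33, 2, 45, None, 24, 37, None, 11, None, None, 38]
Postorder traversal: [11, 24, 2, 38, 37, 45, 33]


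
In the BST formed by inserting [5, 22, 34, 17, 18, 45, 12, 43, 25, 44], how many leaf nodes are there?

Tree built from: [5, 22, 34, 17, 18, 45, 12, 43, 25, 44]
Tree (level-order array): [5, None, 22, 17, 34, 12, 18, 25, 45, None, None, None, None, None, None, 43, None, None, 44]
Rule: A leaf has 0 children.
Per-node child counts:
  node 5: 1 child(ren)
  node 22: 2 child(ren)
  node 17: 2 child(ren)
  node 12: 0 child(ren)
  node 18: 0 child(ren)
  node 34: 2 child(ren)
  node 25: 0 child(ren)
  node 45: 1 child(ren)
  node 43: 1 child(ren)
  node 44: 0 child(ren)
Matching nodes: [12, 18, 25, 44]
Count of leaf nodes: 4


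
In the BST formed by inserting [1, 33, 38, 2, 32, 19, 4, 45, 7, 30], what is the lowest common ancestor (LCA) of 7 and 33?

Tree insertion order: [1, 33, 38, 2, 32, 19, 4, 45, 7, 30]
Tree (level-order array): [1, None, 33, 2, 38, None, 32, None, 45, 19, None, None, None, 4, 30, None, 7]
In a BST, the LCA of p=7, q=33 is the first node v on the
root-to-leaf path with p <= v <= q (go left if both < v, right if both > v).
Walk from root:
  at 1: both 7 and 33 > 1, go right
  at 33: 7 <= 33 <= 33, this is the LCA
LCA = 33


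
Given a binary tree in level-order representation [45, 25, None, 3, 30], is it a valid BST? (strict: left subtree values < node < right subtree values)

Level-order array: [45, 25, None, 3, 30]
Validate using subtree bounds (lo, hi): at each node, require lo < value < hi,
then recurse left with hi=value and right with lo=value.
Preorder trace (stopping at first violation):
  at node 45 with bounds (-inf, +inf): OK
  at node 25 with bounds (-inf, 45): OK
  at node 3 with bounds (-inf, 25): OK
  at node 30 with bounds (25, 45): OK
No violation found at any node.
Result: Valid BST


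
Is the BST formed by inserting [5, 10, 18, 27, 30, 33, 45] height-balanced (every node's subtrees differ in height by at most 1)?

Tree (level-order array): [5, None, 10, None, 18, None, 27, None, 30, None, 33, None, 45]
Definition: a tree is height-balanced if, at every node, |h(left) - h(right)| <= 1 (empty subtree has height -1).
Bottom-up per-node check:
  node 45: h_left=-1, h_right=-1, diff=0 [OK], height=0
  node 33: h_left=-1, h_right=0, diff=1 [OK], height=1
  node 30: h_left=-1, h_right=1, diff=2 [FAIL (|-1-1|=2 > 1)], height=2
  node 27: h_left=-1, h_right=2, diff=3 [FAIL (|-1-2|=3 > 1)], height=3
  node 18: h_left=-1, h_right=3, diff=4 [FAIL (|-1-3|=4 > 1)], height=4
  node 10: h_left=-1, h_right=4, diff=5 [FAIL (|-1-4|=5 > 1)], height=5
  node 5: h_left=-1, h_right=5, diff=6 [FAIL (|-1-5|=6 > 1)], height=6
Node 30 violates the condition: |-1 - 1| = 2 > 1.
Result: Not balanced


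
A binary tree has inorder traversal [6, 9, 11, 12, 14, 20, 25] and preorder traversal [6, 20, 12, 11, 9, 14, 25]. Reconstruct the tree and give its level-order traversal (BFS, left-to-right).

Inorder:  [6, 9, 11, 12, 14, 20, 25]
Preorder: [6, 20, 12, 11, 9, 14, 25]
Algorithm: preorder visits root first, so consume preorder in order;
for each root, split the current inorder slice at that value into
left-subtree inorder and right-subtree inorder, then recurse.
Recursive splits:
  root=6; inorder splits into left=[], right=[9, 11, 12, 14, 20, 25]
  root=20; inorder splits into left=[9, 11, 12, 14], right=[25]
  root=12; inorder splits into left=[9, 11], right=[14]
  root=11; inorder splits into left=[9], right=[]
  root=9; inorder splits into left=[], right=[]
  root=14; inorder splits into left=[], right=[]
  root=25; inorder splits into left=[], right=[]
Reconstructed level-order: [6, 20, 12, 25, 11, 14, 9]


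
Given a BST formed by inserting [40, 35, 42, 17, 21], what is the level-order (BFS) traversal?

Tree insertion order: [40, 35, 42, 17, 21]
Tree (level-order array): [40, 35, 42, 17, None, None, None, None, 21]
BFS from the root, enqueuing left then right child of each popped node:
  queue [40] -> pop 40, enqueue [35, 42], visited so far: [40]
  queue [35, 42] -> pop 35, enqueue [17], visited so far: [40, 35]
  queue [42, 17] -> pop 42, enqueue [none], visited so far: [40, 35, 42]
  queue [17] -> pop 17, enqueue [21], visited so far: [40, 35, 42, 17]
  queue [21] -> pop 21, enqueue [none], visited so far: [40, 35, 42, 17, 21]
Result: [40, 35, 42, 17, 21]


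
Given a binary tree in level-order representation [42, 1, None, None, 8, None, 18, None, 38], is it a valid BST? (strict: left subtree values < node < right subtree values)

Level-order array: [42, 1, None, None, 8, None, 18, None, 38]
Validate using subtree bounds (lo, hi): at each node, require lo < value < hi,
then recurse left with hi=value and right with lo=value.
Preorder trace (stopping at first violation):
  at node 42 with bounds (-inf, +inf): OK
  at node 1 with bounds (-inf, 42): OK
  at node 8 with bounds (1, 42): OK
  at node 18 with bounds (8, 42): OK
  at node 38 with bounds (18, 42): OK
No violation found at any node.
Result: Valid BST


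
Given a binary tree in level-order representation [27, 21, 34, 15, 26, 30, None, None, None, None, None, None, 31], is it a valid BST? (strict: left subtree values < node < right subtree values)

Level-order array: [27, 21, 34, 15, 26, 30, None, None, None, None, None, None, 31]
Validate using subtree bounds (lo, hi): at each node, require lo < value < hi,
then recurse left with hi=value and right with lo=value.
Preorder trace (stopping at first violation):
  at node 27 with bounds (-inf, +inf): OK
  at node 21 with bounds (-inf, 27): OK
  at node 15 with bounds (-inf, 21): OK
  at node 26 with bounds (21, 27): OK
  at node 34 with bounds (27, +inf): OK
  at node 30 with bounds (27, 34): OK
  at node 31 with bounds (30, 34): OK
No violation found at any node.
Result: Valid BST


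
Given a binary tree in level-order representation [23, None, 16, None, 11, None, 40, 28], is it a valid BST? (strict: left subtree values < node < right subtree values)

Level-order array: [23, None, 16, None, 11, None, 40, 28]
Validate using subtree bounds (lo, hi): at each node, require lo < value < hi,
then recurse left with hi=value and right with lo=value.
Preorder trace (stopping at first violation):
  at node 23 with bounds (-inf, +inf): OK
  at node 16 with bounds (23, +inf): VIOLATION
Node 16 violates its bound: not (23 < 16 < +inf).
Result: Not a valid BST


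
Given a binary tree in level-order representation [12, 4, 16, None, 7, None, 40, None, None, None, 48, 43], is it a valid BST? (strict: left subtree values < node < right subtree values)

Level-order array: [12, 4, 16, None, 7, None, 40, None, None, None, 48, 43]
Validate using subtree bounds (lo, hi): at each node, require lo < value < hi,
then recurse left with hi=value and right with lo=value.
Preorder trace (stopping at first violation):
  at node 12 with bounds (-inf, +inf): OK
  at node 4 with bounds (-inf, 12): OK
  at node 7 with bounds (4, 12): OK
  at node 16 with bounds (12, +inf): OK
  at node 40 with bounds (16, +inf): OK
  at node 48 with bounds (40, +inf): OK
  at node 43 with bounds (40, 48): OK
No violation found at any node.
Result: Valid BST


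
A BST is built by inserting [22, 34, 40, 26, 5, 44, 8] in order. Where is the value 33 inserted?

Starting tree (level order): [22, 5, 34, None, 8, 26, 40, None, None, None, None, None, 44]
Insertion path: 22 -> 34 -> 26
Result: insert 33 as right child of 26
Final tree (level order): [22, 5, 34, None, 8, 26, 40, None, None, None, 33, None, 44]


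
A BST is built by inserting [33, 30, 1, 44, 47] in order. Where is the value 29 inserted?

Starting tree (level order): [33, 30, 44, 1, None, None, 47]
Insertion path: 33 -> 30 -> 1
Result: insert 29 as right child of 1
Final tree (level order): [33, 30, 44, 1, None, None, 47, None, 29]


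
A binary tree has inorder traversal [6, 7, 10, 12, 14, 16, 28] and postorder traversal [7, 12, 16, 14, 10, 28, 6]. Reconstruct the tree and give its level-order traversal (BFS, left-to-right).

Inorder:   [6, 7, 10, 12, 14, 16, 28]
Postorder: [7, 12, 16, 14, 10, 28, 6]
Algorithm: postorder visits root last, so walk postorder right-to-left;
each value is the root of the current inorder slice — split it at that
value, recurse on the right subtree first, then the left.
Recursive splits:
  root=6; inorder splits into left=[], right=[7, 10, 12, 14, 16, 28]
  root=28; inorder splits into left=[7, 10, 12, 14, 16], right=[]
  root=10; inorder splits into left=[7], right=[12, 14, 16]
  root=14; inorder splits into left=[12], right=[16]
  root=16; inorder splits into left=[], right=[]
  root=12; inorder splits into left=[], right=[]
  root=7; inorder splits into left=[], right=[]
Reconstructed level-order: [6, 28, 10, 7, 14, 12, 16]


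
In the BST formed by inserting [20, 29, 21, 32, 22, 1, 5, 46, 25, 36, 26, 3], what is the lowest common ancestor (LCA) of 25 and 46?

Tree insertion order: [20, 29, 21, 32, 22, 1, 5, 46, 25, 36, 26, 3]
Tree (level-order array): [20, 1, 29, None, 5, 21, 32, 3, None, None, 22, None, 46, None, None, None, 25, 36, None, None, 26]
In a BST, the LCA of p=25, q=46 is the first node v on the
root-to-leaf path with p <= v <= q (go left if both < v, right if both > v).
Walk from root:
  at 20: both 25 and 46 > 20, go right
  at 29: 25 <= 29 <= 46, this is the LCA
LCA = 29


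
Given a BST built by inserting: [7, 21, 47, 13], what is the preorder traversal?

Tree insertion order: [7, 21, 47, 13]
Tree (level-order array): [7, None, 21, 13, 47]
Preorder traversal: [7, 21, 13, 47]


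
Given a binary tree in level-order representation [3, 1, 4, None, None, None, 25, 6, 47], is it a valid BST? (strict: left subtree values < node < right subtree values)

Level-order array: [3, 1, 4, None, None, None, 25, 6, 47]
Validate using subtree bounds (lo, hi): at each node, require lo < value < hi,
then recurse left with hi=value and right with lo=value.
Preorder trace (stopping at first violation):
  at node 3 with bounds (-inf, +inf): OK
  at node 1 with bounds (-inf, 3): OK
  at node 4 with bounds (3, +inf): OK
  at node 25 with bounds (4, +inf): OK
  at node 6 with bounds (4, 25): OK
  at node 47 with bounds (25, +inf): OK
No violation found at any node.
Result: Valid BST


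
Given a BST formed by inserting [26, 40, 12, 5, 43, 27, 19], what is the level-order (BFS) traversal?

Tree insertion order: [26, 40, 12, 5, 43, 27, 19]
Tree (level-order array): [26, 12, 40, 5, 19, 27, 43]
BFS from the root, enqueuing left then right child of each popped node:
  queue [26] -> pop 26, enqueue [12, 40], visited so far: [26]
  queue [12, 40] -> pop 12, enqueue [5, 19], visited so far: [26, 12]
  queue [40, 5, 19] -> pop 40, enqueue [27, 43], visited so far: [26, 12, 40]
  queue [5, 19, 27, 43] -> pop 5, enqueue [none], visited so far: [26, 12, 40, 5]
  queue [19, 27, 43] -> pop 19, enqueue [none], visited so far: [26, 12, 40, 5, 19]
  queue [27, 43] -> pop 27, enqueue [none], visited so far: [26, 12, 40, 5, 19, 27]
  queue [43] -> pop 43, enqueue [none], visited so far: [26, 12, 40, 5, 19, 27, 43]
Result: [26, 12, 40, 5, 19, 27, 43]


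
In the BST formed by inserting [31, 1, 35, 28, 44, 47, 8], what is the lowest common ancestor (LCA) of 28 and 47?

Tree insertion order: [31, 1, 35, 28, 44, 47, 8]
Tree (level-order array): [31, 1, 35, None, 28, None, 44, 8, None, None, 47]
In a BST, the LCA of p=28, q=47 is the first node v on the
root-to-leaf path with p <= v <= q (go left if both < v, right if both > v).
Walk from root:
  at 31: 28 <= 31 <= 47, this is the LCA
LCA = 31


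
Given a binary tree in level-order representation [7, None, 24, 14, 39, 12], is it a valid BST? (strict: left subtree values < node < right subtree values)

Level-order array: [7, None, 24, 14, 39, 12]
Validate using subtree bounds (lo, hi): at each node, require lo < value < hi,
then recurse left with hi=value and right with lo=value.
Preorder trace (stopping at first violation):
  at node 7 with bounds (-inf, +inf): OK
  at node 24 with bounds (7, +inf): OK
  at node 14 with bounds (7, 24): OK
  at node 12 with bounds (7, 14): OK
  at node 39 with bounds (24, +inf): OK
No violation found at any node.
Result: Valid BST


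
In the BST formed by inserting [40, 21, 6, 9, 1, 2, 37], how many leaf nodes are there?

Tree built from: [40, 21, 6, 9, 1, 2, 37]
Tree (level-order array): [40, 21, None, 6, 37, 1, 9, None, None, None, 2]
Rule: A leaf has 0 children.
Per-node child counts:
  node 40: 1 child(ren)
  node 21: 2 child(ren)
  node 6: 2 child(ren)
  node 1: 1 child(ren)
  node 2: 0 child(ren)
  node 9: 0 child(ren)
  node 37: 0 child(ren)
Matching nodes: [2, 9, 37]
Count of leaf nodes: 3


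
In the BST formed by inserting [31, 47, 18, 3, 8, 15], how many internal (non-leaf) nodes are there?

Tree built from: [31, 47, 18, 3, 8, 15]
Tree (level-order array): [31, 18, 47, 3, None, None, None, None, 8, None, 15]
Rule: An internal node has at least one child.
Per-node child counts:
  node 31: 2 child(ren)
  node 18: 1 child(ren)
  node 3: 1 child(ren)
  node 8: 1 child(ren)
  node 15: 0 child(ren)
  node 47: 0 child(ren)
Matching nodes: [31, 18, 3, 8]
Count of internal (non-leaf) nodes: 4


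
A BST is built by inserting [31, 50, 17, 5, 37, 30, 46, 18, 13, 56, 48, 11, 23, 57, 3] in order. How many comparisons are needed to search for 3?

Search path for 3: 31 -> 17 -> 5 -> 3
Found: True
Comparisons: 4


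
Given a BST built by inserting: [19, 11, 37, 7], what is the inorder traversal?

Tree insertion order: [19, 11, 37, 7]
Tree (level-order array): [19, 11, 37, 7]
Inorder traversal: [7, 11, 19, 37]


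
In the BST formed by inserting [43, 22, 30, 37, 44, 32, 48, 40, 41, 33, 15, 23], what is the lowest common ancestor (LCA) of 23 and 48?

Tree insertion order: [43, 22, 30, 37, 44, 32, 48, 40, 41, 33, 15, 23]
Tree (level-order array): [43, 22, 44, 15, 30, None, 48, None, None, 23, 37, None, None, None, None, 32, 40, None, 33, None, 41]
In a BST, the LCA of p=23, q=48 is the first node v on the
root-to-leaf path with p <= v <= q (go left if both < v, right if both > v).
Walk from root:
  at 43: 23 <= 43 <= 48, this is the LCA
LCA = 43


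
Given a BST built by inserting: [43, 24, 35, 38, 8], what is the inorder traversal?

Tree insertion order: [43, 24, 35, 38, 8]
Tree (level-order array): [43, 24, None, 8, 35, None, None, None, 38]
Inorder traversal: [8, 24, 35, 38, 43]


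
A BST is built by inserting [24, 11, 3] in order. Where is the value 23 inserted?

Starting tree (level order): [24, 11, None, 3]
Insertion path: 24 -> 11
Result: insert 23 as right child of 11
Final tree (level order): [24, 11, None, 3, 23]


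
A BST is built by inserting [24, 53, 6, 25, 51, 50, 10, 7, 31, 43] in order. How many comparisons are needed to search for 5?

Search path for 5: 24 -> 6
Found: False
Comparisons: 2


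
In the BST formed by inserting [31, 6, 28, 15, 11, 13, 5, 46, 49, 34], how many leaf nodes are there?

Tree built from: [31, 6, 28, 15, 11, 13, 5, 46, 49, 34]
Tree (level-order array): [31, 6, 46, 5, 28, 34, 49, None, None, 15, None, None, None, None, None, 11, None, None, 13]
Rule: A leaf has 0 children.
Per-node child counts:
  node 31: 2 child(ren)
  node 6: 2 child(ren)
  node 5: 0 child(ren)
  node 28: 1 child(ren)
  node 15: 1 child(ren)
  node 11: 1 child(ren)
  node 13: 0 child(ren)
  node 46: 2 child(ren)
  node 34: 0 child(ren)
  node 49: 0 child(ren)
Matching nodes: [5, 13, 34, 49]
Count of leaf nodes: 4


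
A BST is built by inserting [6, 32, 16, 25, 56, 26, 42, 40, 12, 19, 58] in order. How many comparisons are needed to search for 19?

Search path for 19: 6 -> 32 -> 16 -> 25 -> 19
Found: True
Comparisons: 5


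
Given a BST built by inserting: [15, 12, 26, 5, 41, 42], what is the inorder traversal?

Tree insertion order: [15, 12, 26, 5, 41, 42]
Tree (level-order array): [15, 12, 26, 5, None, None, 41, None, None, None, 42]
Inorder traversal: [5, 12, 15, 26, 41, 42]


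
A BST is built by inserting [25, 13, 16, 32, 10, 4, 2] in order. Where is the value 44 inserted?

Starting tree (level order): [25, 13, 32, 10, 16, None, None, 4, None, None, None, 2]
Insertion path: 25 -> 32
Result: insert 44 as right child of 32
Final tree (level order): [25, 13, 32, 10, 16, None, 44, 4, None, None, None, None, None, 2]


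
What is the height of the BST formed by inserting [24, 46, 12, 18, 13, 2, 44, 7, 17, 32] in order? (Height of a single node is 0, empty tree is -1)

Insertion order: [24, 46, 12, 18, 13, 2, 44, 7, 17, 32]
Tree (level-order array): [24, 12, 46, 2, 18, 44, None, None, 7, 13, None, 32, None, None, None, None, 17]
Compute height bottom-up (empty subtree = -1):
  height(7) = 1 + max(-1, -1) = 0
  height(2) = 1 + max(-1, 0) = 1
  height(17) = 1 + max(-1, -1) = 0
  height(13) = 1 + max(-1, 0) = 1
  height(18) = 1 + max(1, -1) = 2
  height(12) = 1 + max(1, 2) = 3
  height(32) = 1 + max(-1, -1) = 0
  height(44) = 1 + max(0, -1) = 1
  height(46) = 1 + max(1, -1) = 2
  height(24) = 1 + max(3, 2) = 4
Height = 4


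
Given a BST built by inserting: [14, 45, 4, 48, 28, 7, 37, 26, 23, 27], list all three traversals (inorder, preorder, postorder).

Tree insertion order: [14, 45, 4, 48, 28, 7, 37, 26, 23, 27]
Tree (level-order array): [14, 4, 45, None, 7, 28, 48, None, None, 26, 37, None, None, 23, 27]
Inorder (L, root, R): [4, 7, 14, 23, 26, 27, 28, 37, 45, 48]
Preorder (root, L, R): [14, 4, 7, 45, 28, 26, 23, 27, 37, 48]
Postorder (L, R, root): [7, 4, 23, 27, 26, 37, 28, 48, 45, 14]


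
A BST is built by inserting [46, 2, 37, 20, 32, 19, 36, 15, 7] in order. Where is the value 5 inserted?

Starting tree (level order): [46, 2, None, None, 37, 20, None, 19, 32, 15, None, None, 36, 7]
Insertion path: 46 -> 2 -> 37 -> 20 -> 19 -> 15 -> 7
Result: insert 5 as left child of 7
Final tree (level order): [46, 2, None, None, 37, 20, None, 19, 32, 15, None, None, 36, 7, None, None, None, 5]


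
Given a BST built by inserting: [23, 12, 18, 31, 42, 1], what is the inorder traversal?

Tree insertion order: [23, 12, 18, 31, 42, 1]
Tree (level-order array): [23, 12, 31, 1, 18, None, 42]
Inorder traversal: [1, 12, 18, 23, 31, 42]


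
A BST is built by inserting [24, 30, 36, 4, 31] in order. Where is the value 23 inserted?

Starting tree (level order): [24, 4, 30, None, None, None, 36, 31]
Insertion path: 24 -> 4
Result: insert 23 as right child of 4
Final tree (level order): [24, 4, 30, None, 23, None, 36, None, None, 31]


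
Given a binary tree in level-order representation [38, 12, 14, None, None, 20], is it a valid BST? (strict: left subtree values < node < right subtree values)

Level-order array: [38, 12, 14, None, None, 20]
Validate using subtree bounds (lo, hi): at each node, require lo < value < hi,
then recurse left with hi=value and right with lo=value.
Preorder trace (stopping at first violation):
  at node 38 with bounds (-inf, +inf): OK
  at node 12 with bounds (-inf, 38): OK
  at node 14 with bounds (38, +inf): VIOLATION
Node 14 violates its bound: not (38 < 14 < +inf).
Result: Not a valid BST


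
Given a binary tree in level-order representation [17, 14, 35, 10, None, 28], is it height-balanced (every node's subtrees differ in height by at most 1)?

Tree (level-order array): [17, 14, 35, 10, None, 28]
Definition: a tree is height-balanced if, at every node, |h(left) - h(right)| <= 1 (empty subtree has height -1).
Bottom-up per-node check:
  node 10: h_left=-1, h_right=-1, diff=0 [OK], height=0
  node 14: h_left=0, h_right=-1, diff=1 [OK], height=1
  node 28: h_left=-1, h_right=-1, diff=0 [OK], height=0
  node 35: h_left=0, h_right=-1, diff=1 [OK], height=1
  node 17: h_left=1, h_right=1, diff=0 [OK], height=2
All nodes satisfy the balance condition.
Result: Balanced


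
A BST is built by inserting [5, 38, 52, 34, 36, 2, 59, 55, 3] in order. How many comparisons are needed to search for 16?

Search path for 16: 5 -> 38 -> 34
Found: False
Comparisons: 3


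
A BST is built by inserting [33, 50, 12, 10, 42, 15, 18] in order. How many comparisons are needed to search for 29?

Search path for 29: 33 -> 12 -> 15 -> 18
Found: False
Comparisons: 4


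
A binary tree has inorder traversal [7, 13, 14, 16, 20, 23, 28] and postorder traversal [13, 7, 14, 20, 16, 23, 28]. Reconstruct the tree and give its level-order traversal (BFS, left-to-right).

Inorder:   [7, 13, 14, 16, 20, 23, 28]
Postorder: [13, 7, 14, 20, 16, 23, 28]
Algorithm: postorder visits root last, so walk postorder right-to-left;
each value is the root of the current inorder slice — split it at that
value, recurse on the right subtree first, then the left.
Recursive splits:
  root=28; inorder splits into left=[7, 13, 14, 16, 20, 23], right=[]
  root=23; inorder splits into left=[7, 13, 14, 16, 20], right=[]
  root=16; inorder splits into left=[7, 13, 14], right=[20]
  root=20; inorder splits into left=[], right=[]
  root=14; inorder splits into left=[7, 13], right=[]
  root=7; inorder splits into left=[], right=[13]
  root=13; inorder splits into left=[], right=[]
Reconstructed level-order: [28, 23, 16, 14, 20, 7, 13]


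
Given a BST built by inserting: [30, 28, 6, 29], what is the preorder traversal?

Tree insertion order: [30, 28, 6, 29]
Tree (level-order array): [30, 28, None, 6, 29]
Preorder traversal: [30, 28, 6, 29]


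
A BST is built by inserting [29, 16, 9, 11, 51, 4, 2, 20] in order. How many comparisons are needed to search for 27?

Search path for 27: 29 -> 16 -> 20
Found: False
Comparisons: 3


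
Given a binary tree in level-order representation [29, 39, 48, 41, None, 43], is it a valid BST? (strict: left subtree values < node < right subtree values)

Level-order array: [29, 39, 48, 41, None, 43]
Validate using subtree bounds (lo, hi): at each node, require lo < value < hi,
then recurse left with hi=value and right with lo=value.
Preorder trace (stopping at first violation):
  at node 29 with bounds (-inf, +inf): OK
  at node 39 with bounds (-inf, 29): VIOLATION
Node 39 violates its bound: not (-inf < 39 < 29).
Result: Not a valid BST


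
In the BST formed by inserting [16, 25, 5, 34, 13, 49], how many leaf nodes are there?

Tree built from: [16, 25, 5, 34, 13, 49]
Tree (level-order array): [16, 5, 25, None, 13, None, 34, None, None, None, 49]
Rule: A leaf has 0 children.
Per-node child counts:
  node 16: 2 child(ren)
  node 5: 1 child(ren)
  node 13: 0 child(ren)
  node 25: 1 child(ren)
  node 34: 1 child(ren)
  node 49: 0 child(ren)
Matching nodes: [13, 49]
Count of leaf nodes: 2


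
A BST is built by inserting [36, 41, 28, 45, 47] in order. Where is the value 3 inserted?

Starting tree (level order): [36, 28, 41, None, None, None, 45, None, 47]
Insertion path: 36 -> 28
Result: insert 3 as left child of 28
Final tree (level order): [36, 28, 41, 3, None, None, 45, None, None, None, 47]


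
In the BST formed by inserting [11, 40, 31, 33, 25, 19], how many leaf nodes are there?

Tree built from: [11, 40, 31, 33, 25, 19]
Tree (level-order array): [11, None, 40, 31, None, 25, 33, 19]
Rule: A leaf has 0 children.
Per-node child counts:
  node 11: 1 child(ren)
  node 40: 1 child(ren)
  node 31: 2 child(ren)
  node 25: 1 child(ren)
  node 19: 0 child(ren)
  node 33: 0 child(ren)
Matching nodes: [19, 33]
Count of leaf nodes: 2


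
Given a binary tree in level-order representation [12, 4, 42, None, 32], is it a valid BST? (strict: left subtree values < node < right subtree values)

Level-order array: [12, 4, 42, None, 32]
Validate using subtree bounds (lo, hi): at each node, require lo < value < hi,
then recurse left with hi=value and right with lo=value.
Preorder trace (stopping at first violation):
  at node 12 with bounds (-inf, +inf): OK
  at node 4 with bounds (-inf, 12): OK
  at node 32 with bounds (4, 12): VIOLATION
Node 32 violates its bound: not (4 < 32 < 12).
Result: Not a valid BST


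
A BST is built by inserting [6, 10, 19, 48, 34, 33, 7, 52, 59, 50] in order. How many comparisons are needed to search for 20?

Search path for 20: 6 -> 10 -> 19 -> 48 -> 34 -> 33
Found: False
Comparisons: 6


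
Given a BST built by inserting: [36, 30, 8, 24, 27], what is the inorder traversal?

Tree insertion order: [36, 30, 8, 24, 27]
Tree (level-order array): [36, 30, None, 8, None, None, 24, None, 27]
Inorder traversal: [8, 24, 27, 30, 36]


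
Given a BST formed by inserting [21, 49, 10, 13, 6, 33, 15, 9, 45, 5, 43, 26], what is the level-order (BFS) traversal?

Tree insertion order: [21, 49, 10, 13, 6, 33, 15, 9, 45, 5, 43, 26]
Tree (level-order array): [21, 10, 49, 6, 13, 33, None, 5, 9, None, 15, 26, 45, None, None, None, None, None, None, None, None, 43]
BFS from the root, enqueuing left then right child of each popped node:
  queue [21] -> pop 21, enqueue [10, 49], visited so far: [21]
  queue [10, 49] -> pop 10, enqueue [6, 13], visited so far: [21, 10]
  queue [49, 6, 13] -> pop 49, enqueue [33], visited so far: [21, 10, 49]
  queue [6, 13, 33] -> pop 6, enqueue [5, 9], visited so far: [21, 10, 49, 6]
  queue [13, 33, 5, 9] -> pop 13, enqueue [15], visited so far: [21, 10, 49, 6, 13]
  queue [33, 5, 9, 15] -> pop 33, enqueue [26, 45], visited so far: [21, 10, 49, 6, 13, 33]
  queue [5, 9, 15, 26, 45] -> pop 5, enqueue [none], visited so far: [21, 10, 49, 6, 13, 33, 5]
  queue [9, 15, 26, 45] -> pop 9, enqueue [none], visited so far: [21, 10, 49, 6, 13, 33, 5, 9]
  queue [15, 26, 45] -> pop 15, enqueue [none], visited so far: [21, 10, 49, 6, 13, 33, 5, 9, 15]
  queue [26, 45] -> pop 26, enqueue [none], visited so far: [21, 10, 49, 6, 13, 33, 5, 9, 15, 26]
  queue [45] -> pop 45, enqueue [43], visited so far: [21, 10, 49, 6, 13, 33, 5, 9, 15, 26, 45]
  queue [43] -> pop 43, enqueue [none], visited so far: [21, 10, 49, 6, 13, 33, 5, 9, 15, 26, 45, 43]
Result: [21, 10, 49, 6, 13, 33, 5, 9, 15, 26, 45, 43]


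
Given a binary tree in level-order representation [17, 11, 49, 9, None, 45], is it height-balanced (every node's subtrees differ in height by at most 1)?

Tree (level-order array): [17, 11, 49, 9, None, 45]
Definition: a tree is height-balanced if, at every node, |h(left) - h(right)| <= 1 (empty subtree has height -1).
Bottom-up per-node check:
  node 9: h_left=-1, h_right=-1, diff=0 [OK], height=0
  node 11: h_left=0, h_right=-1, diff=1 [OK], height=1
  node 45: h_left=-1, h_right=-1, diff=0 [OK], height=0
  node 49: h_left=0, h_right=-1, diff=1 [OK], height=1
  node 17: h_left=1, h_right=1, diff=0 [OK], height=2
All nodes satisfy the balance condition.
Result: Balanced


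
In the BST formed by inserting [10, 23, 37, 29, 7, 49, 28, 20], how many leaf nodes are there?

Tree built from: [10, 23, 37, 29, 7, 49, 28, 20]
Tree (level-order array): [10, 7, 23, None, None, 20, 37, None, None, 29, 49, 28]
Rule: A leaf has 0 children.
Per-node child counts:
  node 10: 2 child(ren)
  node 7: 0 child(ren)
  node 23: 2 child(ren)
  node 20: 0 child(ren)
  node 37: 2 child(ren)
  node 29: 1 child(ren)
  node 28: 0 child(ren)
  node 49: 0 child(ren)
Matching nodes: [7, 20, 28, 49]
Count of leaf nodes: 4


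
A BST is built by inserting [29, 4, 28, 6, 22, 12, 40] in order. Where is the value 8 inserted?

Starting tree (level order): [29, 4, 40, None, 28, None, None, 6, None, None, 22, 12]
Insertion path: 29 -> 4 -> 28 -> 6 -> 22 -> 12
Result: insert 8 as left child of 12
Final tree (level order): [29, 4, 40, None, 28, None, None, 6, None, None, 22, 12, None, 8]


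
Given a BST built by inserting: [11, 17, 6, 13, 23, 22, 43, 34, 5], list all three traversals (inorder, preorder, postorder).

Tree insertion order: [11, 17, 6, 13, 23, 22, 43, 34, 5]
Tree (level-order array): [11, 6, 17, 5, None, 13, 23, None, None, None, None, 22, 43, None, None, 34]
Inorder (L, root, R): [5, 6, 11, 13, 17, 22, 23, 34, 43]
Preorder (root, L, R): [11, 6, 5, 17, 13, 23, 22, 43, 34]
Postorder (L, R, root): [5, 6, 13, 22, 34, 43, 23, 17, 11]


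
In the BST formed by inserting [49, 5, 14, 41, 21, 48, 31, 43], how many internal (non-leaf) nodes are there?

Tree built from: [49, 5, 14, 41, 21, 48, 31, 43]
Tree (level-order array): [49, 5, None, None, 14, None, 41, 21, 48, None, 31, 43]
Rule: An internal node has at least one child.
Per-node child counts:
  node 49: 1 child(ren)
  node 5: 1 child(ren)
  node 14: 1 child(ren)
  node 41: 2 child(ren)
  node 21: 1 child(ren)
  node 31: 0 child(ren)
  node 48: 1 child(ren)
  node 43: 0 child(ren)
Matching nodes: [49, 5, 14, 41, 21, 48]
Count of internal (non-leaf) nodes: 6


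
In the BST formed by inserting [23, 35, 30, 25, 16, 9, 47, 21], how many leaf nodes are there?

Tree built from: [23, 35, 30, 25, 16, 9, 47, 21]
Tree (level-order array): [23, 16, 35, 9, 21, 30, 47, None, None, None, None, 25]
Rule: A leaf has 0 children.
Per-node child counts:
  node 23: 2 child(ren)
  node 16: 2 child(ren)
  node 9: 0 child(ren)
  node 21: 0 child(ren)
  node 35: 2 child(ren)
  node 30: 1 child(ren)
  node 25: 0 child(ren)
  node 47: 0 child(ren)
Matching nodes: [9, 21, 25, 47]
Count of leaf nodes: 4


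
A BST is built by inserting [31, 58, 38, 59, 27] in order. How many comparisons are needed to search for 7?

Search path for 7: 31 -> 27
Found: False
Comparisons: 2


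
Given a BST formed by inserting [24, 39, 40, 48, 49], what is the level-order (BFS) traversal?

Tree insertion order: [24, 39, 40, 48, 49]
Tree (level-order array): [24, None, 39, None, 40, None, 48, None, 49]
BFS from the root, enqueuing left then right child of each popped node:
  queue [24] -> pop 24, enqueue [39], visited so far: [24]
  queue [39] -> pop 39, enqueue [40], visited so far: [24, 39]
  queue [40] -> pop 40, enqueue [48], visited so far: [24, 39, 40]
  queue [48] -> pop 48, enqueue [49], visited so far: [24, 39, 40, 48]
  queue [49] -> pop 49, enqueue [none], visited so far: [24, 39, 40, 48, 49]
Result: [24, 39, 40, 48, 49]


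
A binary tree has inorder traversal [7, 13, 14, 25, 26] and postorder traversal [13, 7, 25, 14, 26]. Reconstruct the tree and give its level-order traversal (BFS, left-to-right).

Inorder:   [7, 13, 14, 25, 26]
Postorder: [13, 7, 25, 14, 26]
Algorithm: postorder visits root last, so walk postorder right-to-left;
each value is the root of the current inorder slice — split it at that
value, recurse on the right subtree first, then the left.
Recursive splits:
  root=26; inorder splits into left=[7, 13, 14, 25], right=[]
  root=14; inorder splits into left=[7, 13], right=[25]
  root=25; inorder splits into left=[], right=[]
  root=7; inorder splits into left=[], right=[13]
  root=13; inorder splits into left=[], right=[]
Reconstructed level-order: [26, 14, 7, 25, 13]


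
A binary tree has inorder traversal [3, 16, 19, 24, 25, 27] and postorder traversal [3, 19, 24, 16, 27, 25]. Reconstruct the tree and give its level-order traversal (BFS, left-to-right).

Inorder:   [3, 16, 19, 24, 25, 27]
Postorder: [3, 19, 24, 16, 27, 25]
Algorithm: postorder visits root last, so walk postorder right-to-left;
each value is the root of the current inorder slice — split it at that
value, recurse on the right subtree first, then the left.
Recursive splits:
  root=25; inorder splits into left=[3, 16, 19, 24], right=[27]
  root=27; inorder splits into left=[], right=[]
  root=16; inorder splits into left=[3], right=[19, 24]
  root=24; inorder splits into left=[19], right=[]
  root=19; inorder splits into left=[], right=[]
  root=3; inorder splits into left=[], right=[]
Reconstructed level-order: [25, 16, 27, 3, 24, 19]


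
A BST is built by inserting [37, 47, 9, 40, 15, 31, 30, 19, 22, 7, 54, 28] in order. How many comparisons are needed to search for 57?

Search path for 57: 37 -> 47 -> 54
Found: False
Comparisons: 3


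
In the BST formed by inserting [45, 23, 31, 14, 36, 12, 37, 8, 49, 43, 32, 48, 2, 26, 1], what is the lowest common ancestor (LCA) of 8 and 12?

Tree insertion order: [45, 23, 31, 14, 36, 12, 37, 8, 49, 43, 32, 48, 2, 26, 1]
Tree (level-order array): [45, 23, 49, 14, 31, 48, None, 12, None, 26, 36, None, None, 8, None, None, None, 32, 37, 2, None, None, None, None, 43, 1]
In a BST, the LCA of p=8, q=12 is the first node v on the
root-to-leaf path with p <= v <= q (go left if both < v, right if both > v).
Walk from root:
  at 45: both 8 and 12 < 45, go left
  at 23: both 8 and 12 < 23, go left
  at 14: both 8 and 12 < 14, go left
  at 12: 8 <= 12 <= 12, this is the LCA
LCA = 12


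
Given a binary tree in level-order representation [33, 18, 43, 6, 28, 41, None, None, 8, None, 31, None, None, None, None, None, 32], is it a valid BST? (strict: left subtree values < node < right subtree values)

Level-order array: [33, 18, 43, 6, 28, 41, None, None, 8, None, 31, None, None, None, None, None, 32]
Validate using subtree bounds (lo, hi): at each node, require lo < value < hi,
then recurse left with hi=value and right with lo=value.
Preorder trace (stopping at first violation):
  at node 33 with bounds (-inf, +inf): OK
  at node 18 with bounds (-inf, 33): OK
  at node 6 with bounds (-inf, 18): OK
  at node 8 with bounds (6, 18): OK
  at node 28 with bounds (18, 33): OK
  at node 31 with bounds (28, 33): OK
  at node 32 with bounds (31, 33): OK
  at node 43 with bounds (33, +inf): OK
  at node 41 with bounds (33, 43): OK
No violation found at any node.
Result: Valid BST


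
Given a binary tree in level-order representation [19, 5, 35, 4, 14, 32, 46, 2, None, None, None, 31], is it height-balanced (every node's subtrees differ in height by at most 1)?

Tree (level-order array): [19, 5, 35, 4, 14, 32, 46, 2, None, None, None, 31]
Definition: a tree is height-balanced if, at every node, |h(left) - h(right)| <= 1 (empty subtree has height -1).
Bottom-up per-node check:
  node 2: h_left=-1, h_right=-1, diff=0 [OK], height=0
  node 4: h_left=0, h_right=-1, diff=1 [OK], height=1
  node 14: h_left=-1, h_right=-1, diff=0 [OK], height=0
  node 5: h_left=1, h_right=0, diff=1 [OK], height=2
  node 31: h_left=-1, h_right=-1, diff=0 [OK], height=0
  node 32: h_left=0, h_right=-1, diff=1 [OK], height=1
  node 46: h_left=-1, h_right=-1, diff=0 [OK], height=0
  node 35: h_left=1, h_right=0, diff=1 [OK], height=2
  node 19: h_left=2, h_right=2, diff=0 [OK], height=3
All nodes satisfy the balance condition.
Result: Balanced
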